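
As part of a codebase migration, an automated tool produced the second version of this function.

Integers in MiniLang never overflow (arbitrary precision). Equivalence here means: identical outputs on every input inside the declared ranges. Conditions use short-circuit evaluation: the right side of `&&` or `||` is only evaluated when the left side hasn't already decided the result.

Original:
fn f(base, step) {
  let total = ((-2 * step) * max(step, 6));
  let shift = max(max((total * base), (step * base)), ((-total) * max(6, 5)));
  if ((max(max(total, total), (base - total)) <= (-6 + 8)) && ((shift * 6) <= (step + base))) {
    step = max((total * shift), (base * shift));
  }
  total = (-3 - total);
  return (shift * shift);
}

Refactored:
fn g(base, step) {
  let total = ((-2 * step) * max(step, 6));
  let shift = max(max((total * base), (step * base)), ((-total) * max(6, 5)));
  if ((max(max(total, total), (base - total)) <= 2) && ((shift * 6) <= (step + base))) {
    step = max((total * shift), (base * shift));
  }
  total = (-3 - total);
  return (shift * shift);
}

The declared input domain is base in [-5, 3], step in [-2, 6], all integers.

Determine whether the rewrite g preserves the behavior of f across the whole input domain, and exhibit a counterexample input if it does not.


Although arithmetic usage differs, and constant usage differs, 81/81 inputs agree.
verdict: equivalent


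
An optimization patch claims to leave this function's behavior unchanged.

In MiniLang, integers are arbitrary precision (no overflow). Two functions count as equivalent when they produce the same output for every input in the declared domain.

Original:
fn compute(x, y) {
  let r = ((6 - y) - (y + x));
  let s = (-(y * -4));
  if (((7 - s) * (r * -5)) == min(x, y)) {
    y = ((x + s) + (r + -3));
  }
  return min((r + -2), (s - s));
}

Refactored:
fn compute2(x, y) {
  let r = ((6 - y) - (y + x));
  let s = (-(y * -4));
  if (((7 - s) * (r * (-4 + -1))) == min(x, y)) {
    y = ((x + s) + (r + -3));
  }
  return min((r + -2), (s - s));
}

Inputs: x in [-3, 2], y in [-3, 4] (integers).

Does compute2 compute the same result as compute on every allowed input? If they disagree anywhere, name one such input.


Side by side, the visible changes include: constant usage differs, and arithmetic usage differs.
As a probe, take x=1, y=-1: compute runs r = 7; s = -4; (((7 - s) * (r * -5)) == min(x, y)) -> false; return 0; compute2 runs r = 7; s = -4; (((7 - s) * (r * (-4 + -1))) == min(x, y)) -> false; return 0; both end at 0.
An exhaustive pass over the 48 declared inputs shows identical outputs.
verdict: equivalent


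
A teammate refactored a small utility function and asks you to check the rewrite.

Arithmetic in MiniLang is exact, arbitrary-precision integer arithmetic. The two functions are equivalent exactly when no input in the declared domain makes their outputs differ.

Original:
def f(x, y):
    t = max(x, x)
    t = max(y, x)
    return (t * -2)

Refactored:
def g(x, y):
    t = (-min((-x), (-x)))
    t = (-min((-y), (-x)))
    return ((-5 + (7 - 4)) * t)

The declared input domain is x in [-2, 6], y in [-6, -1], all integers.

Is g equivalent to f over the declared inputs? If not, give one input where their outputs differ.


Reading the diff, among the changes: min/max/abs usage differs, constant usage differs, arithmetic usage differs.
Spot check at x=0, y=-2 — f: t := 0 | t := 0 | result 0. g: t := 0 | t := 0 | result 0. Both give 0.
Every one of the 54 inputs gives matching results.
verdict: equivalent


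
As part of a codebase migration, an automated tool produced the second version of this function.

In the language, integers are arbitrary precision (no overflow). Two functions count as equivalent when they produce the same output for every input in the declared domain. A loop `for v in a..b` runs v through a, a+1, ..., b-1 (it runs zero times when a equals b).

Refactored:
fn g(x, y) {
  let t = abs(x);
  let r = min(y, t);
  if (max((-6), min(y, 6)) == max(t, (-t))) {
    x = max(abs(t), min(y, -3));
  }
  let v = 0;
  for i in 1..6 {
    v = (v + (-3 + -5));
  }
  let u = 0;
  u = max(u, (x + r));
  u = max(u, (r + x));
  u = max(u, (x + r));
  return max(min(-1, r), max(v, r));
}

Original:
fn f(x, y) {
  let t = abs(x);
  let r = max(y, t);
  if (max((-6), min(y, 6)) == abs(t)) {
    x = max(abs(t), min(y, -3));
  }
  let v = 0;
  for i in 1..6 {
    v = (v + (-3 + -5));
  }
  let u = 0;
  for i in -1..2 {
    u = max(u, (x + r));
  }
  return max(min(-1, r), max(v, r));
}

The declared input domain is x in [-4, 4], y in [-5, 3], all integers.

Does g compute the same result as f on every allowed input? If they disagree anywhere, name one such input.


At x=-4, y=-5: f gives 4, g gives -5.
verdict: not equivalent; witness: x=-4, y=-5


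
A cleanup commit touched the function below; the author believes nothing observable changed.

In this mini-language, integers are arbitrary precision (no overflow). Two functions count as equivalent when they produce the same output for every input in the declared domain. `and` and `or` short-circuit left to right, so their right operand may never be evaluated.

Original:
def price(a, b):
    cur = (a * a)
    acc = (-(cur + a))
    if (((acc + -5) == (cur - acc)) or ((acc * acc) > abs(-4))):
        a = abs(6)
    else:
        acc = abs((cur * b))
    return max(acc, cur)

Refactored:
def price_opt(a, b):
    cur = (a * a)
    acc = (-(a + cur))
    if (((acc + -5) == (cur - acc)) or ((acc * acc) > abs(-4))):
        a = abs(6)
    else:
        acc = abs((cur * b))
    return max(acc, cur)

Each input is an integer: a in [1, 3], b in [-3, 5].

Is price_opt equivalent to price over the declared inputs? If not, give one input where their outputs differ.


The two versions differ — the changes include same computation, different form.
Tracing a=1, b=2: price: cur := 1 | acc := -2 | (((acc + -5) == (cur - acc)) or ((acc * acc) > abs(-4))): false | acc := 2 | result 2 | price_opt: cur := 1 | acc := -2 | (((acc + -5) == (cur - acc)) or ((acc * acc) > abs(-4))): false | acc := 2 | result 2 — matching result 2.
Every one of the 27 inputs gives matching results.
verdict: equivalent


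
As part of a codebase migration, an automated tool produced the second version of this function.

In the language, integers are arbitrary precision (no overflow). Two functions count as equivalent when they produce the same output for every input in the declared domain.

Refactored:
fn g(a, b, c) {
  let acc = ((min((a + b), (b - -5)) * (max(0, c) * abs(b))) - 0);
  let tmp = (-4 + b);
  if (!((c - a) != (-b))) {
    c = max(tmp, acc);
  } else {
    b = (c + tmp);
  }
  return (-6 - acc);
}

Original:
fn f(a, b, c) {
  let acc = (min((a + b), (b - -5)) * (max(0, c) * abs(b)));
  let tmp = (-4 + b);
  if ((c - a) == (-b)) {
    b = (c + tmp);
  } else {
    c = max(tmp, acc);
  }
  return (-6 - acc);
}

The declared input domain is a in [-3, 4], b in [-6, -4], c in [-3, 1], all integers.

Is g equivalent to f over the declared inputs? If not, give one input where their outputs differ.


Equivalent. The suspicious edit (`((c - a) == (-b))` became `((c - a) != (-b))`) never changes the result for any input inside the declared domain.
Every one of the 120 inputs gives matching results.
Tracing a=2, b=-4, c=-3: f: acc = 0; tmp = -8; ((c - a) == (-b)) -> false; c = 0; return -6 | g: acc = 0; tmp = -8; (!((c - a) != (-b))) -> false; b = -11; return -6 — matching result -6.
verdict: equivalent


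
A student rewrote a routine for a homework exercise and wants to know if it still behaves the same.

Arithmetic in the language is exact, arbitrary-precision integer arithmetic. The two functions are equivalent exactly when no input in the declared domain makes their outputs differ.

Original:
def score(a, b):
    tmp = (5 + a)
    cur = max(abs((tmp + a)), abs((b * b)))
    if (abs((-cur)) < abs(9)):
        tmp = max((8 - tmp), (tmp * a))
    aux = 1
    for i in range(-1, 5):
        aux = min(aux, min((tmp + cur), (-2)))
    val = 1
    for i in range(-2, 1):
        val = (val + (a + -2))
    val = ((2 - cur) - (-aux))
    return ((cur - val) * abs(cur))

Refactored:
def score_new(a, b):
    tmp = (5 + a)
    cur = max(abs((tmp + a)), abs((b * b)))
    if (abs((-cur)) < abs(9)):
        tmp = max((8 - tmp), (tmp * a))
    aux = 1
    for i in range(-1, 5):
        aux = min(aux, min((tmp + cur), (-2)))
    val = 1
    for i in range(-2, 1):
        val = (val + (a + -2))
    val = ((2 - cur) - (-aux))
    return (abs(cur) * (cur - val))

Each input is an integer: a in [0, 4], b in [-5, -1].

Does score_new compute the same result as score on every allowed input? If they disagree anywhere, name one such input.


Comparing the listings, the differences include: same computation, different form.
Tracing a=2, b=-5: score: tmp = 7; cur = 25; (abs((-cur)) < abs(9)) -> false; aux = 1; [i=-1]; aux = -2; [i=0]; aux = -2; [i=1]; aux = -2; [i=2]; aux = -2; [i=3]; aux = -2; [i=4]; aux = -2; val = 1; [i=-2]; val = 1; [i=-1]; val = 1; [i=0]; val = 1; val = -25; return 1250 | score_new: tmp = 7; cur = 25; (abs((-cur)) < abs(9)) -> false; aux = 1; [i=-1]; aux = -2; [i=0]; aux = -2; [i=1]; aux = -2; [i=2]; aux = -2; [i=3]; aux = -2; [i=4]; aux = -2; val = 1; [i=-2]; val = 1; [i=-1]; val = 1; [i=0]; val = 1; val = -25; return 1250 — matching result 1250.
Across all 25 domain points the two functions coincide.
verdict: equivalent


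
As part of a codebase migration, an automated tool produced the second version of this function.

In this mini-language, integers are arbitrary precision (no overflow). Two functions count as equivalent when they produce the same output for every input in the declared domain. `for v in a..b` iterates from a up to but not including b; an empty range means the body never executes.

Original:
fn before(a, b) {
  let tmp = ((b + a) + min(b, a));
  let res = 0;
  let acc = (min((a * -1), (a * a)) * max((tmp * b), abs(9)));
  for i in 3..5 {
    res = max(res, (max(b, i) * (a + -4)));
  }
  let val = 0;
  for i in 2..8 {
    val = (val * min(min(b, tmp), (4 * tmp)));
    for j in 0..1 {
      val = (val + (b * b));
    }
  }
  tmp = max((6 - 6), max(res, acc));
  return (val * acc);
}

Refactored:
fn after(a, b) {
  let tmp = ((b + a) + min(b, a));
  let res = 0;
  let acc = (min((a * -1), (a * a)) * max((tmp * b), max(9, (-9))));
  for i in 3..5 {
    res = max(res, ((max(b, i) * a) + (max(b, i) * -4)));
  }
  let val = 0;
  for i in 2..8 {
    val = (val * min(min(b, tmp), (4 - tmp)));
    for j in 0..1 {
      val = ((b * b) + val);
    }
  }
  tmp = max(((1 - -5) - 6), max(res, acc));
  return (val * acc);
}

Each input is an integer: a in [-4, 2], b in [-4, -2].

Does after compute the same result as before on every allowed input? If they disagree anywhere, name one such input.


Not equivalent: a=-4, b=-4 separates them (-766783140864 vs -705610752).
before: tmp := -12 | res := 0 | acc := 192 | iter i=3: | res := 0 | iter i=4: | res := 0 | val := 0 | iter i=2: | val := 0 | iter j=0: | val := 16 | iter i=3: | val := -768 | iter j=0: | val := -752 | iter i=4: | val := 36096 | iter j=0: | val := 36112 | iter i=5: | val := -1733376 | iter j=0: | val := -1733360 | iter i=6: | val := 83201280 | iter j=0: | val := 83201296 | iter i=7: | val := -3993662208 | iter j=0: | val := -3993662192 | tmp := 192 | result -766783140864
after: tmp := -12 | res := 0 | acc := 192 | iter i=3: | res := 0 | iter i=4: | res := 0 | val := 0 | iter i=2: | val := 0 | iter j=0: | val := 16 | iter i=3: | val := -192 | iter j=0: | val := -176 | iter i=4: | val := 2112 | iter j=0: | val := 2128 | iter i=5: | val := -25536 | iter j=0: | val := -25520 | iter i=6: | val := 306240 | iter j=0: | val := 306256 | iter i=7: | val := -3675072 | iter j=0: | val := -3675056 | tmp := 192 | result -705610752
verdict: not equivalent; witness: a=-4, b=-4


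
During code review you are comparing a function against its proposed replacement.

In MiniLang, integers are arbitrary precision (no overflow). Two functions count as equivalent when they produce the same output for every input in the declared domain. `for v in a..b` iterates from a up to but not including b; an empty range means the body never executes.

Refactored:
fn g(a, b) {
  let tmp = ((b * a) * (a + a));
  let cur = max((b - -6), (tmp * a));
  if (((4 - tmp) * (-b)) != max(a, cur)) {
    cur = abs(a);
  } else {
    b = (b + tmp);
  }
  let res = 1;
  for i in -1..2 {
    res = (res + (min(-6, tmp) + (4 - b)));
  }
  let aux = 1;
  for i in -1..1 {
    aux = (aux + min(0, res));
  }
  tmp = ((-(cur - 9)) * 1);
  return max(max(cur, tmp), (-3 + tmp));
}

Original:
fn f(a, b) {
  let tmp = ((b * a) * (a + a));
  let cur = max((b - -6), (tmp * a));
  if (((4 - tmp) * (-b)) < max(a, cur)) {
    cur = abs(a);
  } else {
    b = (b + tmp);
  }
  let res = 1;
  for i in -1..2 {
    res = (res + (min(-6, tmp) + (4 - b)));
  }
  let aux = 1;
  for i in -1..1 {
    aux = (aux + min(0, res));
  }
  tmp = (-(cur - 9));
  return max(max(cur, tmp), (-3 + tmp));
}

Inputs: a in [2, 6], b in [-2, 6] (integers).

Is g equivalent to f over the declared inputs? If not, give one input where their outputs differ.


Run the pair on a=2, b=-2.
f: tmp=-16, then cur=4, then (((4 - tmp) * (-b)) < max(a, cur)) is false, then b=-18, then res=1, then (i=-1), then res=7, then (i=0), then res=13, then (i=1), then res=19, then aux=1, then (i=-1), then aux=1, then (i=0), then aux=1, then tmp=5, then returns 5
g: tmp=-16, then cur=4, then (((4 - tmp) * (-b)) != max(a, cur)) is true, then cur=2, then res=1, then (i=-1), then res=-9, then (i=0), then res=-19, then (i=1), then res=-29, then aux=1, then (i=-1), then aux=-28, then (i=0), then aux=-57, then tmp=7, then returns 7
5 vs 7 — the two versions disagree here.
verdict: not equivalent; witness: a=2, b=-2


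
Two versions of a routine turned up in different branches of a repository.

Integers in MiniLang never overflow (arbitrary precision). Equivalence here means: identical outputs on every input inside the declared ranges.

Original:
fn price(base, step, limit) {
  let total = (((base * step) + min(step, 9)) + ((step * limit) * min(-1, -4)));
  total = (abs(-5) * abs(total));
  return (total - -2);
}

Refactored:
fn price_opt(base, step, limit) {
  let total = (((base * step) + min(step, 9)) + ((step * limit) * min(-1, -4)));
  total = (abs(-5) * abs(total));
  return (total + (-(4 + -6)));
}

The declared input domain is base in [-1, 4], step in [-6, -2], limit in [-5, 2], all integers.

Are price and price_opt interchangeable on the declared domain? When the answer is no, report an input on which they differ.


Behavior is preserved: although arithmetic usage differs, plus constant usage differs, the outputs never diverge.
One worked example (base=2, step=-6, limit=0) — price: total=-18, then total=90, then returns 92; price_opt: total=-18, then total=90, then returns 92; agreement on 92.
Sweeping the whole domain (240 inputs) finds no disagreement.
verdict: equivalent


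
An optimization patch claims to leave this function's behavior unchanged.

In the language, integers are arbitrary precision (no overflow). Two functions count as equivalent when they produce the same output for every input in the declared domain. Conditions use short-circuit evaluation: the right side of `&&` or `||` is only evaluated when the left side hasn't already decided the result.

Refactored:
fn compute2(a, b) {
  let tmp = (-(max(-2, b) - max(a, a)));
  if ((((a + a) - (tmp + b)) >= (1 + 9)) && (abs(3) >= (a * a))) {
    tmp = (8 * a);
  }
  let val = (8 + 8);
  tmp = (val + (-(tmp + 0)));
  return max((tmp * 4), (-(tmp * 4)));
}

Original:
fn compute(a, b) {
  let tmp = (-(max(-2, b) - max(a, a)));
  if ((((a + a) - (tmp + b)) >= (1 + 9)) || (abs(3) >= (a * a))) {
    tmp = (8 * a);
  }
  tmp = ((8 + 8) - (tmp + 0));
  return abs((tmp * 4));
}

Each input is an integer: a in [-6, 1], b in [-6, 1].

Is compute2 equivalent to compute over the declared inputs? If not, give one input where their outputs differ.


The rewrite breaks on a=-1, b=-6, where the results are 96 and 60.
compute: tmp = 1; ((((a + a) - (tmp + b)) >= (1 + 9)) || (abs(3) >= (a * a))) -> true; tmp = -8; tmp = 24; return 96
compute2: tmp = 1; ((((a + a) - (tmp + b)) >= (1 + 9)) && (abs(3) >= (a * a))) -> false; val = 16; tmp = 15; return 60
verdict: not equivalent; witness: a=-1, b=-6


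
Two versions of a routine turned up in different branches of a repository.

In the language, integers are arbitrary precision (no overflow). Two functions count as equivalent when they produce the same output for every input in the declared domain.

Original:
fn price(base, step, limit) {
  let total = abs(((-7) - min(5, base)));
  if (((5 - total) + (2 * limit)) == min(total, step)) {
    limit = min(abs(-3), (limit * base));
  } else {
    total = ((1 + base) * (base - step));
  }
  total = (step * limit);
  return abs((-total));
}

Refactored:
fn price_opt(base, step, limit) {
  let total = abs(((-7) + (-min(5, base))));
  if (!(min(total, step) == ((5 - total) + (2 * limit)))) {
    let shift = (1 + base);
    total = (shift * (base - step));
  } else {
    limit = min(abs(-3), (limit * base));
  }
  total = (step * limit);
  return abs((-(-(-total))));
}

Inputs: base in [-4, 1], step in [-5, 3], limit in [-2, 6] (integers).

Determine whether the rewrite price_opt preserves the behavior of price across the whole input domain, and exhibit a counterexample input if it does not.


Comparing the listings, the differences include: local variable names differ, boolean connective usage differs, arithmetic usage differs, statement counts differ.
Tracing base=-2, step=-4, limit=6: price: total becomes 5; next (((5 - total) + (2 * limit)) == min(total, step)) evaluates to false; next total becomes -2; next total becomes -24; next final value 24 | price_opt: total becomes 5; next (!(min(total, step) == ((5 - total) + (2 * limit)))) evaluates to true; next shift becomes -1; next total becomes -2; next total becomes -24; next final value 24 — matching result 24.
Checked all 486 inputs in the declared domain: the outputs agree on every one.
verdict: equivalent


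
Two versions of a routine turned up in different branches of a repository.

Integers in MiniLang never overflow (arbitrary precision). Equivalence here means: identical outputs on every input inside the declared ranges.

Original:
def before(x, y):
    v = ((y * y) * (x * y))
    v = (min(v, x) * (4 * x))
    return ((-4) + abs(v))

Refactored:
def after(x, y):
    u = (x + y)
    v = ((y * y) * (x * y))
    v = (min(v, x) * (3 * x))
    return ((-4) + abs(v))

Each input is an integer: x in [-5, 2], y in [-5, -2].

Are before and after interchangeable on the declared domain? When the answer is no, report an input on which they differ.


At x=-5, y=-5: before gives 96, after gives 71.
verdict: not equivalent; witness: x=-5, y=-5


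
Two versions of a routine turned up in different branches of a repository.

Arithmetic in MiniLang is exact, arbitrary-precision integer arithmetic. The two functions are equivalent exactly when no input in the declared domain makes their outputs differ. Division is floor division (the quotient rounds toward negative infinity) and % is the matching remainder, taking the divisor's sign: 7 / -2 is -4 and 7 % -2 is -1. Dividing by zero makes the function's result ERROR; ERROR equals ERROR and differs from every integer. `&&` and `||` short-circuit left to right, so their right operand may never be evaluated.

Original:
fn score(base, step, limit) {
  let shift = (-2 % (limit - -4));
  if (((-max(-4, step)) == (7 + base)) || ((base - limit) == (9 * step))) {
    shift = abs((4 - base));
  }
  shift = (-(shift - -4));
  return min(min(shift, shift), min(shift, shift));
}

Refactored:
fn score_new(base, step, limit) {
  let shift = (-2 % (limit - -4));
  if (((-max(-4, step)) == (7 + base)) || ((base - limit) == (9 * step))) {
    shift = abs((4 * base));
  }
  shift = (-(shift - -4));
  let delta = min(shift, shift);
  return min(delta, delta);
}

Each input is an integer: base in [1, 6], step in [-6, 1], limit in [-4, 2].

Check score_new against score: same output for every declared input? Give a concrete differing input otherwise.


Try base=1, step=0, limit=1.
score: shift := 3 | (((-max(-4, step)) == (7 + base)) || ((base - limit) == (9 * step))): true | shift := 3 | shift := -7 | result -7
score_new: shift := 3 | (((-max(-4, step)) == (7 + base)) || ((base - limit) == (9 * step))): true | shift := 4 | shift := -8 | delta := -8 | result -8
-7 vs -8 — the two versions disagree here.
verdict: not equivalent; witness: base=1, step=0, limit=1


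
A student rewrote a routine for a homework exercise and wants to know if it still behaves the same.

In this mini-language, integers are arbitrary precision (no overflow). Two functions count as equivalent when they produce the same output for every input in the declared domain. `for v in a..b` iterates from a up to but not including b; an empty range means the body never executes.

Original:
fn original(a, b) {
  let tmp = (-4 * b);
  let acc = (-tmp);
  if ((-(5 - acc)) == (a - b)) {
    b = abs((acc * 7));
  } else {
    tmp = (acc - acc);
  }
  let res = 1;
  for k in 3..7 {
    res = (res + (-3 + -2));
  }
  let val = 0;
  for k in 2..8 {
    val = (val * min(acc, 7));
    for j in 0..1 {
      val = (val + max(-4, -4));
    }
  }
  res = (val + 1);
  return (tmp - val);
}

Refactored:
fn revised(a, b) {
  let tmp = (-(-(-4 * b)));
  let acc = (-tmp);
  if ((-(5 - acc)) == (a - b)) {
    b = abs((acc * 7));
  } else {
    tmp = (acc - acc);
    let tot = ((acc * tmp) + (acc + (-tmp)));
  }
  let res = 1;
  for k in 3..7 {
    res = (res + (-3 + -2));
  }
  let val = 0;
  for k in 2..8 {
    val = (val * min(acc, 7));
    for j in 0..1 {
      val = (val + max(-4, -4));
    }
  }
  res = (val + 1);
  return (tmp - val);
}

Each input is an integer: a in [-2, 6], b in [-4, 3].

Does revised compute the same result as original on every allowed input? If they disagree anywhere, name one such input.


The two versions differ — the changes include local variable names differ, plus arithmetic usage differs, plus statement counts differ.
One worked example (a=0, b=-2) — original: tmp := 8 | acc := -8 | ((-(5 - acc)) == (a - b)): false | tmp := 0 | res := 1 | iter k=3: | res := -4 | iter k=4: | res := -9 | iter k=5: | res := -14 | iter k=6: | res := -19 | val := 0 | iter k=2: | val := 0 | iter j=0: | val := -4 | iter k=3: | val := 32 | iter j=0: | val := 28 | iter k=4: | val := -224 | iter j=0: | val := -228 | iter k=5: | val := 1824 | iter j=0: | val := 1820 | iter k=6: | val := -14560 | iter j=0: | val := -14564 | iter k=7: | val := 116512 | iter j=0: | val := 116508 | res := 116509 | result -116508; revised: tmp := 8 | acc := -8 | ((-(5 - acc)) == (a - b)): false | tmp := 0 | tot := -8 | res := 1 | iter k=3: | res := -4 | iter k=4: | res := -9 | iter k=5: | res := -14 | iter k=6: | res := -19 | val := 0 | iter k=2: | val := 0 | iter j=0: | val := -4 | iter k=3: | val := 32 | iter j=0: | val := 28 | iter k=4: | val := -224 | iter j=0: | val := -228 | iter k=5: | val := 1824 | iter j=0: | val := 1820 | iter k=6: | val := -14560 | iter j=0: | val := -14564 | iter k=7: | val := 116512 | iter j=0: | val := 116508 | res := 116509 | result -116508; agreement on -116508.
An exhaustive pass over the 72 declared inputs shows identical outputs.
verdict: equivalent


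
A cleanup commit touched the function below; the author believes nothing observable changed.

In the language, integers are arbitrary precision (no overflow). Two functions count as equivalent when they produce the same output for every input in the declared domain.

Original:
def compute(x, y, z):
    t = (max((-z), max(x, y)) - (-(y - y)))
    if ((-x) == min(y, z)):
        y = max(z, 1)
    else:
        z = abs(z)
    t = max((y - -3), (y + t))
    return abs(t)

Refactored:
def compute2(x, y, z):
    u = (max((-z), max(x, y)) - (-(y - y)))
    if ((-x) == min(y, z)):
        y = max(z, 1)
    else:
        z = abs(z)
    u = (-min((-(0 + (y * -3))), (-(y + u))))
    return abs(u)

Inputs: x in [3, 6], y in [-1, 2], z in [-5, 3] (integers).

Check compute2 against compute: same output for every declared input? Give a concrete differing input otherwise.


Run the pair on x=3, y=-1, z=-2.
compute: t=3, then ((-x) == min(y, z)) is false, then z=2, then t=2, then returns 2
compute2: u=3, then ((-x) == min(y, z)) is false, then z=2, then u=3, then returns 3
2 vs 3 — the two versions disagree here.
verdict: not equivalent; witness: x=3, y=-1, z=-2


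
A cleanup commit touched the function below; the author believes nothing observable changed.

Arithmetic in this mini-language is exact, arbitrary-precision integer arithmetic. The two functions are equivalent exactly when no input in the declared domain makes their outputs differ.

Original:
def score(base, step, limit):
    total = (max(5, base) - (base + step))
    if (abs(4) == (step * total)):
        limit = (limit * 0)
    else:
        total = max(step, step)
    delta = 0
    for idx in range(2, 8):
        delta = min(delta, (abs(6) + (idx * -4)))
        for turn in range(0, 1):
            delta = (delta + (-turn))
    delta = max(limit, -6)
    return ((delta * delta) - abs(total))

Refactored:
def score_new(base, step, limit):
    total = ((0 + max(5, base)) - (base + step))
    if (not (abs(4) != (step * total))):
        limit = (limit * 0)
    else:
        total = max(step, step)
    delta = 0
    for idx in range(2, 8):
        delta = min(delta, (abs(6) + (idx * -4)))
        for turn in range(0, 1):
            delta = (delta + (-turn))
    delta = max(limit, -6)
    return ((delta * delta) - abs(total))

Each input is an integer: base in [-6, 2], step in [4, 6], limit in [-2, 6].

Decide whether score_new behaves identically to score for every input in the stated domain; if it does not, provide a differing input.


Equivalent — the differences include constant usage differs, and comparison usage differs, and boolean connective usage differs, and arithmetic usage differs, yet no declared input distinguishes the two.
Spot check at base=-5, step=4, limit=5 — score: total=6, then (abs(4) == (step * total)) is false, then total=4, then delta=0, then (idx=2), then delta=-2, then (turn=0), then delta=-2, then (idx=3), then delta=-6, then (turn=0), then delta=-6, then (idx=4), then delta=-10, then (turn=0), then delta=-10, then (idx=5), then delta=-14, then (turn=0), then delta=-14, then (idx=6), then delta=-18, then (turn=0), then delta=-18, then (idx=7), then delta=-22, then (turn=0), then delta=-22, then delta=5, then returns 21. score_new: total=6, then (not (abs(4) != (step * total))) is false, then total=4, then delta=0, then (idx=2), then delta=-2, then (turn=0), then delta=-2, then (idx=3), then delta=-6, then (turn=0), then delta=-6, then (idx=4), then delta=-10, then (turn=0), then delta=-10, then (idx=5), then delta=-14, then (turn=0), then delta=-14, then (idx=6), then delta=-18, then (turn=0), then delta=-18, then (idx=7), then delta=-22, then (turn=0), then delta=-22, then delta=5, then returns 21. Both give 21.
Across all 243 domain points the two functions coincide.
verdict: equivalent


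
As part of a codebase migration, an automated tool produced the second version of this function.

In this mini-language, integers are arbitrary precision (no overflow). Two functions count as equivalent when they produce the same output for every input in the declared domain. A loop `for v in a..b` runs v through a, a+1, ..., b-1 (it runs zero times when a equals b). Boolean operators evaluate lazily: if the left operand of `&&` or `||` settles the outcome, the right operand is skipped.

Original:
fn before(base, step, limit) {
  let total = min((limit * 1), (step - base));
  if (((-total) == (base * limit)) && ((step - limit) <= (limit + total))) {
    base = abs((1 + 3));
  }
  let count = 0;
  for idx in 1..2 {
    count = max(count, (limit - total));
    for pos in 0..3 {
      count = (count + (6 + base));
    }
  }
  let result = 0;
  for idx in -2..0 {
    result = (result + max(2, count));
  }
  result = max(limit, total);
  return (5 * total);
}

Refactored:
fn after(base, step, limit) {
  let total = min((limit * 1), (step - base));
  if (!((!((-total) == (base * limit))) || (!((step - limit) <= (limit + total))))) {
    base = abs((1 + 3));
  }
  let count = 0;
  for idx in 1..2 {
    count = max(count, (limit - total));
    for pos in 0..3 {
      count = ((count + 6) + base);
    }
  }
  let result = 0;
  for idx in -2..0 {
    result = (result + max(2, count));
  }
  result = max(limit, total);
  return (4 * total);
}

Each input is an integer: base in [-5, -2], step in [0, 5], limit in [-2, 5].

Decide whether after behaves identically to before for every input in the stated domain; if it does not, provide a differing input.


At base=-5, step=0, limit=-2: before gives -10, after gives -8.
verdict: not equivalent; witness: base=-5, step=0, limit=-2


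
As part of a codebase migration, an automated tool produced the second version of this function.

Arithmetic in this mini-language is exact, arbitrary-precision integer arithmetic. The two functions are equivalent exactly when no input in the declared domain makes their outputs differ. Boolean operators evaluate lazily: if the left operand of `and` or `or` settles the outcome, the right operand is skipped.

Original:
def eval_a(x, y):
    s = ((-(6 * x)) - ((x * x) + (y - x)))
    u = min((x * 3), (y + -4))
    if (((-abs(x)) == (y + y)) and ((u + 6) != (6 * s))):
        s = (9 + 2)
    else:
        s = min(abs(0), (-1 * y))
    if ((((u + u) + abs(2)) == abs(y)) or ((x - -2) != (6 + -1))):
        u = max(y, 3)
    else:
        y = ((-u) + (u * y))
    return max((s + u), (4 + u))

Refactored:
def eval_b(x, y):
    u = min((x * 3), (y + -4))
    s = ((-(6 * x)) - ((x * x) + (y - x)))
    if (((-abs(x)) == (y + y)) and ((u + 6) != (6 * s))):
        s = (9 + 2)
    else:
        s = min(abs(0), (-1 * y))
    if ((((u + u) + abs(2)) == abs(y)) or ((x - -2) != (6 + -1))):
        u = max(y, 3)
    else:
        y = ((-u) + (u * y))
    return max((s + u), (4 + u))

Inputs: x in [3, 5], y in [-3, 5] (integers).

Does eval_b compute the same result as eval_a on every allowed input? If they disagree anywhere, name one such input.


This is a faithful refactor — same computation, different form, but the computed results match everywhere.
One worked example (x=5, y=2) — eval_a: s = -52; u = -2; (((-abs(x)) == (y + y)) and ((u + 6) != (6 * s))) -> false; s = -2; ((((u + u) + abs(2)) == abs(y)) or ((x - -2) != (6 + -1))) -> true; u = 3; return 7; eval_b: u = -2; s = -52; (((-abs(x)) == (y + y)) and ((u + 6) != (6 * s))) -> false; s = -2; ((((u + u) + abs(2)) == abs(y)) or ((x - -2) != (6 + -1))) -> true; u = 3; return 7; agreement on 7.
Across all 27 domain points the two functions coincide.
verdict: equivalent


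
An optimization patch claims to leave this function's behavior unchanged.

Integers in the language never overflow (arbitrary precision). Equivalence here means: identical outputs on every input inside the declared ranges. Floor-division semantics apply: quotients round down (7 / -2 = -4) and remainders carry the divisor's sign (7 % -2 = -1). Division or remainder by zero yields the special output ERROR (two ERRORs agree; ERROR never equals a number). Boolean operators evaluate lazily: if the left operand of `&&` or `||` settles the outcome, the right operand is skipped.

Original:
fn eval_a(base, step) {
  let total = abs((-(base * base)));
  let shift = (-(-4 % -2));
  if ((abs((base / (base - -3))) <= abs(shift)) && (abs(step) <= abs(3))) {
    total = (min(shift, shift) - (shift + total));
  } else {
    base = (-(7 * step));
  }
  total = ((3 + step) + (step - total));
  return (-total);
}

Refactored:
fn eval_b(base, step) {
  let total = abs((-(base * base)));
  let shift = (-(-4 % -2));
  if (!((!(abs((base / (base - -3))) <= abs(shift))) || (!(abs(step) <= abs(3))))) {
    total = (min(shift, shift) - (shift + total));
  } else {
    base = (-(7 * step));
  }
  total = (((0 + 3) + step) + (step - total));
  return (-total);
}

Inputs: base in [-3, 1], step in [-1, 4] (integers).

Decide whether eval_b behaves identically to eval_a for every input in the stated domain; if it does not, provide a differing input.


The two are interchangeable: boolean connective usage differs, arithmetic usage differs, constant usage differs, and every declared input agrees.
As a probe, take base=-1, step=3: eval_a runs total becomes 1; next shift becomes 0; next ((abs((base / (base - -3))) <= abs(shift)) && (abs(step) <= abs(3))) evaluates to false; next base becomes -21; next total becomes 8; next final value -8; eval_b runs total becomes 1; next shift becomes 0; next (!((!(abs((base / (base - -3))) <= abs(shift))) || (!(abs(step) <= abs(3))))) evaluates to false; next base becomes -21; next total becomes 8; next final value -8; both end at -8.
Every one of the 30 inputs gives matching results.
verdict: equivalent


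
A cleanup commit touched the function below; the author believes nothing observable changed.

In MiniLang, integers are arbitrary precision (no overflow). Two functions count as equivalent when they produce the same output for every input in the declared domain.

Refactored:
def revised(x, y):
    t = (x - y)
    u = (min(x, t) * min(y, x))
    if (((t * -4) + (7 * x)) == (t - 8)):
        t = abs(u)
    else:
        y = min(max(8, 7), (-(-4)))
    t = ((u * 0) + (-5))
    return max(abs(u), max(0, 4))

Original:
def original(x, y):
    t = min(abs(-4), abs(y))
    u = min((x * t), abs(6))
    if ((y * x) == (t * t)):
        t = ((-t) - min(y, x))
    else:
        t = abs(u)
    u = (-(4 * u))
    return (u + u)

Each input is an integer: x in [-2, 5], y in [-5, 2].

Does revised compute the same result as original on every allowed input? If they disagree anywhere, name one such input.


Not equivalent: x=-2, y=-5 separates them (64 vs 10).
original: t=4, then u=-8, then ((y * x) == (t * t)) is false, then t=8, then u=32, then returns 64
revised: t=3, then u=10, then (((t * -4) + (7 * x)) == (t - 8)) is false, then y=4, then t=-5, then returns 10
verdict: not equivalent; witness: x=-2, y=-5


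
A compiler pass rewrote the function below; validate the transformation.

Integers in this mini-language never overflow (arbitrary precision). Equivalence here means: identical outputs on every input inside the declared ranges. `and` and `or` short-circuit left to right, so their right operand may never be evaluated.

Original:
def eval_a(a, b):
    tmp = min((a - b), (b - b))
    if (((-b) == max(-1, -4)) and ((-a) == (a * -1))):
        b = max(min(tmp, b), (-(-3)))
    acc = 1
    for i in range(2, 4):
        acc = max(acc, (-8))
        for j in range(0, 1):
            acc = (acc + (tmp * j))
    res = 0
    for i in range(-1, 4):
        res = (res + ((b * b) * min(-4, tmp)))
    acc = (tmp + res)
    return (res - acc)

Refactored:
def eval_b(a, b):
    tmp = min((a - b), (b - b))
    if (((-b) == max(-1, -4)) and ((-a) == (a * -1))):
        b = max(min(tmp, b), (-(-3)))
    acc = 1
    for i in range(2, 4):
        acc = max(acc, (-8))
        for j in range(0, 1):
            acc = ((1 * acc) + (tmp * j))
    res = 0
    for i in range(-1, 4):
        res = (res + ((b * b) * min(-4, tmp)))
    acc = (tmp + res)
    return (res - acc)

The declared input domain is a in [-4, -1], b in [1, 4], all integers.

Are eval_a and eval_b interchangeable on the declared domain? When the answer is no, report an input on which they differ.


Behavior is preserved: although arithmetic usage differs; constant usage differs, the outputs never diverge.
As a probe, take a=-2, b=2: eval_a runs tmp=-4, then (((-b) == max(-1, -4)) and ((-a) == (a * -1))) is false, then acc=1, then (i=2), then acc=1, then (j=0), then acc=1, then (i=3), then acc=1, then (j=0), then acc=1, then res=0, then (i=-1), then res=-16, then (i=0), then res=-32, then (i=1), then res=-48, then (i=2), then res=-64, then (i=3), then res=-80, then acc=-84, then returns 4; eval_b runs tmp=-4, then (((-b) == max(-1, -4)) and ((-a) == (a * -1))) is false, then acc=1, then (i=2), then acc=1, then (j=0), then acc=1, then (i=3), then acc=1, then (j=0), then acc=1, then res=0, then (i=-1), then res=-16, then (i=0), then res=-32, then (i=1), then res=-48, then (i=2), then res=-64, then (i=3), then res=-80, then acc=-84, then returns 4; both end at 4.
Sweeping the whole domain (16 inputs) finds no disagreement.
verdict: equivalent


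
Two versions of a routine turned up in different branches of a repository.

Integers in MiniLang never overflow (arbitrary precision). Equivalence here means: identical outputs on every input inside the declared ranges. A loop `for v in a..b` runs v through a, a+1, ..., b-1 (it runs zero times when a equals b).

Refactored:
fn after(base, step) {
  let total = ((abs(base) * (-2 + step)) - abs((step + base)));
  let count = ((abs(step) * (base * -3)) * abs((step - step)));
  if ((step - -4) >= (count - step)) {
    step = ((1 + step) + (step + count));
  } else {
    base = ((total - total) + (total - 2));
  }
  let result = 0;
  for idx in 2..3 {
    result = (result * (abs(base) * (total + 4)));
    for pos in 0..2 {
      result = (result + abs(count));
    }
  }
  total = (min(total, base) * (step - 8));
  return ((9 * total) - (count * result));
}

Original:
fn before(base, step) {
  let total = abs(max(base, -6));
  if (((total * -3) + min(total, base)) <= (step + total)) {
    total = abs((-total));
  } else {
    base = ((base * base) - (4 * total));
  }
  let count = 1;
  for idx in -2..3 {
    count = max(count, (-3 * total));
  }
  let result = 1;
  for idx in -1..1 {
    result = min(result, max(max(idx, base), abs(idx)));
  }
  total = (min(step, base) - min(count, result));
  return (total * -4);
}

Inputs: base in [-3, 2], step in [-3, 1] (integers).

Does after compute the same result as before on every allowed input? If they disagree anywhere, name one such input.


Consider the input base=-3, step=-3.
before: total=3, then (((total * -3) + min(total, base)) <= (step + total)) is true, then total=3, then count=1, then (idx=-2), then count=1, then (idx=-1), then count=1, then (idx=0), then count=1, then (idx=1), then count=1, then (idx=2), then count=1, then result=1, then (idx=-1), then result=1, then (idx=0), then result=0, then total=-3, then returns 12
after: total=-21, then count=0, then ((step - -4) >= (count - step)) is false, then base=-23, then result=0, then (idx=2), then result=0, then (pos=0), then result=0, then (pos=1), then result=0, then total=253, then returns 2277
12 and 2277 differ, so these are not the same function on this domain.
verdict: not equivalent; witness: base=-3, step=-3


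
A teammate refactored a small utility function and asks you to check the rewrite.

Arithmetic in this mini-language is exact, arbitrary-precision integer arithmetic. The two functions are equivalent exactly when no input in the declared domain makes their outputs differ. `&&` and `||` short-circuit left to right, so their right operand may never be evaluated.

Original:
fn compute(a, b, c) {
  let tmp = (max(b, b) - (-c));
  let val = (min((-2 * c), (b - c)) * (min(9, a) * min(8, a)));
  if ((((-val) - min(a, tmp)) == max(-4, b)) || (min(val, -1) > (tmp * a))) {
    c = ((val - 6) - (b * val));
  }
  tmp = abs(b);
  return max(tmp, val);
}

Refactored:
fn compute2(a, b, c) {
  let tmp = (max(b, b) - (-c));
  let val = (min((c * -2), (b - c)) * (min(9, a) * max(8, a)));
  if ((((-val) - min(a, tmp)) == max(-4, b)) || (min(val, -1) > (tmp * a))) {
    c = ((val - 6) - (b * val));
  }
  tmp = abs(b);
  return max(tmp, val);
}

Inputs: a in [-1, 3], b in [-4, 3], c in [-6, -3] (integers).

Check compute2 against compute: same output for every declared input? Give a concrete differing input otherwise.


Consider the input a=-1, b=-4, c=-3.
compute: tmp := -7 | val := -1 | ((((-val) - min(a, tmp)) == max(-4, b)) || (min(val, -1) > (tmp * a))): false | tmp := 4 | result 4
compute2: tmp := -7 | val := 8 | ((((-val) - min(a, tmp)) == max(-4, b)) || (min(val, -1) > (tmp * a))): false | tmp := 4 | result 8
4 vs 8 — the two versions disagree here.
verdict: not equivalent; witness: a=-1, b=-4, c=-3
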